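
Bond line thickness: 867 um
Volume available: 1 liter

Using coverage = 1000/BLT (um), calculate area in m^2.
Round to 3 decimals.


1 L = 1e6 mm^3, thickness = 867 um = 0.867 mm
Area = 1e6 / 0.867 mm^2 = (1e6 / 0.867) / 1e6 m^2 = 1000 / 867 m^2
= 1.153 m^2

1.153


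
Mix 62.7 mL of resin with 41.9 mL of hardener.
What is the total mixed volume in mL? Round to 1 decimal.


Total = 62.7 + 41.9 = 104.6 mL

104.6


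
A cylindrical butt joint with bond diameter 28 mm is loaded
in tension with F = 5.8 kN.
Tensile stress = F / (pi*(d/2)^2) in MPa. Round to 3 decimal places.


Area = pi * (28/2)^2 = 615.7522 mm^2
Stress = 5.8*1000 / 615.7522
= 9.419 MPa

9.419


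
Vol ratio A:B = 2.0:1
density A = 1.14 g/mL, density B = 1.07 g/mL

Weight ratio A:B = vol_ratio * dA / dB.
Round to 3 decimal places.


Weight ratio = 2.0 * 1.14 / 1.07
= 2.131

2.131


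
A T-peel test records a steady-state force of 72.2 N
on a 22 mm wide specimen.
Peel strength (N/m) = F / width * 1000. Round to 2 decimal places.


Peel strength = 72.2 / 22 * 1000
= 3281.82 N/m

3281.82


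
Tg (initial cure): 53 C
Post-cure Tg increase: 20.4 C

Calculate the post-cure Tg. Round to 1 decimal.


Post-cure Tg = 53 + 20.4 = 73.4 C

73.4


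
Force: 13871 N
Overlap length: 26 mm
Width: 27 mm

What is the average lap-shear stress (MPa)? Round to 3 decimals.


Average shear stress = F / (overlap * width)
= 13871 / (26 * 27)
= 19.759 MPa

19.759


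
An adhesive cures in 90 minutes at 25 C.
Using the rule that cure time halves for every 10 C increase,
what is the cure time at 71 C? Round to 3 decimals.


Factor = 2^((71 - 25) / 10) = 24.2515
Cure time = 90 / 24.2515
= 3.711 minutes

3.711


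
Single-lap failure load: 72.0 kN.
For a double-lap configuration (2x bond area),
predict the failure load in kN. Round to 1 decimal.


Failure load = 72.0 * 2 = 144.0 kN

144.0


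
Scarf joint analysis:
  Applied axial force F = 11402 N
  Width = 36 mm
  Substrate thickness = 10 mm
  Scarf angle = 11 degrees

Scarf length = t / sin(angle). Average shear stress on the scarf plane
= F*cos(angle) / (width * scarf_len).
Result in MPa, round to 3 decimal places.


Scarf length = 10 / sin(11 deg) = 52.4084 mm
cos(11 deg) = 0.981627
Shear = 11402 * 0.981627 / (36 * 52.4084)
= 5.932 MPa

5.932


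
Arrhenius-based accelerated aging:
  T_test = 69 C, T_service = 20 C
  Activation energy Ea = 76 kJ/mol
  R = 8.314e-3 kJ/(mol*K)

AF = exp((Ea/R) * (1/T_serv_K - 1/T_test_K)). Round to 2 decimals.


T_test_K = 342.15, T_serv_K = 293.15
AF = exp((76/8.314e-3) * (1/293.15 - 1/342.15))
= 86.99

86.99


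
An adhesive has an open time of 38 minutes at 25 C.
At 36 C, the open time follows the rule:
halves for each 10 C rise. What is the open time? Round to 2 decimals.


Factor = 2^((36-25)/10) = 2.1435
Open time = 38 / 2.1435 = 17.73 min

17.73


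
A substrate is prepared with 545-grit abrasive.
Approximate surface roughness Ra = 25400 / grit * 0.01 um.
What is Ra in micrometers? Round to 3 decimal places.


Ra = 25400 / 545 * 0.01 = 0.466 um

0.466


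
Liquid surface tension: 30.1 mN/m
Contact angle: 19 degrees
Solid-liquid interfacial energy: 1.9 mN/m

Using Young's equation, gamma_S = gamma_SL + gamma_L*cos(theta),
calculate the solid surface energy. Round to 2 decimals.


gamma_S = 1.9 + 30.1 * cos(19)
= 30.36 mN/m

30.36


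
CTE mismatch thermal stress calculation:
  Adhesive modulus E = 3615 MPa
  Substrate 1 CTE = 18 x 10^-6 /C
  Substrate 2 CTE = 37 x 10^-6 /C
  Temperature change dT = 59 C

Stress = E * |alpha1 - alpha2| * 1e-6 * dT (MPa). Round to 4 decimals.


delta_alpha = |18 - 37| = 19 x 10^-6/C
Stress = 3615 * 19e-6 * 59
= 4.0524 MPa

4.0524


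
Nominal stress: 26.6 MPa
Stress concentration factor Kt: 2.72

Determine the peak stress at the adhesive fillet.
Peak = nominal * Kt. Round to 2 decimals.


Peak stress = 26.6 * 2.72
= 72.35 MPa

72.35


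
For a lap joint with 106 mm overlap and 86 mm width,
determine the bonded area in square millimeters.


Area = 106 * 86 = 9116 mm^2

9116


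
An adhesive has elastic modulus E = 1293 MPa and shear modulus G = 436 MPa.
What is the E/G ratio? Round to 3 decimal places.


E/G = 1293 / 436 = 2.966

2.966


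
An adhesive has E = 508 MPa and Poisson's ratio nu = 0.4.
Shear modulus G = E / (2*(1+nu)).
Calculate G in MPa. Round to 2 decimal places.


G = 508 / (2*(1+0.4))
= 508 / 2.80
= 181.43 MPa

181.43


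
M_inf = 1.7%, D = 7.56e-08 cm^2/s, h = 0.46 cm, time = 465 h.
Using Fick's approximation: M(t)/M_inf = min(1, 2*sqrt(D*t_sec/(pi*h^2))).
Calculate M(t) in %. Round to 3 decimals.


t = 1674000 s
ratio = min(1, 2*sqrt(7.56e-08*1674000/(pi*0.2116)))
= 0.872641
M(t) = 1.7 * 0.872641 = 1.483%

1.483


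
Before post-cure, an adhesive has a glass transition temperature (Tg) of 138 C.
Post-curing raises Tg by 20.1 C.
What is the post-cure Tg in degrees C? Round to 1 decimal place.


Tg_post = Tg_base + delta_Tg
= 138 + 20.1
= 158.1 C

158.1


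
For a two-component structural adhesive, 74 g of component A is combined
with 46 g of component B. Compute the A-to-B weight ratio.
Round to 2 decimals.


Weight ratio A:B = 74 / 46
= 1.61

1.61


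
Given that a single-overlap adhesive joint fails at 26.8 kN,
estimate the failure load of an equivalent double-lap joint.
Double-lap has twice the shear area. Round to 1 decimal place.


Double-lap factor = 2
Expected load = 26.8 * 2 = 53.6 kN

53.6


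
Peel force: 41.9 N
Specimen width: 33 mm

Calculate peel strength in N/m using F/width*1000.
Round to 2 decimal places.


Peel strength = 41.9 / 33 * 1000 = 1269.70 N/m

1269.70


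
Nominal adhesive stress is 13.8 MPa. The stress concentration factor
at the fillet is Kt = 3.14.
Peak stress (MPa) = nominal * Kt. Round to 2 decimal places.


Peak = 13.8 * 3.14 = 43.33 MPa

43.33


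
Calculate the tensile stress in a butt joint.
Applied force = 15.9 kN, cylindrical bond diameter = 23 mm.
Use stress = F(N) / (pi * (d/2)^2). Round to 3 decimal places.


A = pi * 11.5^2 = 415.4756 mm^2
sigma = 15900.0 / 415.4756 = 38.269 MPa

38.269


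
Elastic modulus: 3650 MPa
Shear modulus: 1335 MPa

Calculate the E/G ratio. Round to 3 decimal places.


E / G = 3650 / 1335 = 2.734

2.734


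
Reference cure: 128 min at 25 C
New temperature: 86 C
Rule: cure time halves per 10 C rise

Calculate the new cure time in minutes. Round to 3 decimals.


factor = 2^((86-25)/10) = 68.5935
t_new = 128 / 68.5935 = 1.866 min

1.866


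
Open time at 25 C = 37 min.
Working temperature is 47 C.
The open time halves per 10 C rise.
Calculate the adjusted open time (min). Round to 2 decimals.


factor = 2^((47 - 25) / 10) = 4.5948
ot = 37 / 4.5948 = 8.05 min

8.05


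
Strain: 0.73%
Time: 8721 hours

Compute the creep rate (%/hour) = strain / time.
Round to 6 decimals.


Creep rate = 0.73 / 8721
= 0.000084 %/h

0.000084


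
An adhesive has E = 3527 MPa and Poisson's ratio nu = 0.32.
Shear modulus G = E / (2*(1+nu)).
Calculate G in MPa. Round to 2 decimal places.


G = 3527 / (2*(1+0.32))
= 3527 / 2.64
= 1335.98 MPa

1335.98


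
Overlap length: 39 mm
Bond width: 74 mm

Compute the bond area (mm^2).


Bond area = 39 * 74 = 2886 mm^2

2886


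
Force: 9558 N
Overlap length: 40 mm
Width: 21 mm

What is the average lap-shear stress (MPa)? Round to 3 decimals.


Average shear stress = F / (overlap * width)
= 9558 / (40 * 21)
= 11.379 MPa

11.379


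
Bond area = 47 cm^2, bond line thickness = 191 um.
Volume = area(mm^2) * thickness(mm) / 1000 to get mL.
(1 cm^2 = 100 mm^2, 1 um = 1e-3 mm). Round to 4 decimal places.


area_mm2 = 47 * 100 = 4700
blt_mm = 191 * 1e-3 = 0.191
vol_mm3 = 4700 * 0.191 = 897.7
vol_mL = 897.7 / 1000 = 0.8977 mL

0.8977


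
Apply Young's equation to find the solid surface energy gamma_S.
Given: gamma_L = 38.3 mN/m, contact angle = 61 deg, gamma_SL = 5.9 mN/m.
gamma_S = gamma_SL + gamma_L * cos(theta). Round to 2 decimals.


theta_rad = 61 * pi/180 = 1.064651
gamma_S = 5.9 + 38.3 * cos(1.064651)
= 24.47 mN/m

24.47


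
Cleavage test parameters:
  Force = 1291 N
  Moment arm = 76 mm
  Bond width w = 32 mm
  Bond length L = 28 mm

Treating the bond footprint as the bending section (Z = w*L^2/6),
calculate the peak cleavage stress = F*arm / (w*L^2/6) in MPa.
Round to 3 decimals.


M = 1291 * 76 = 98116 N*mm
Z = 32 * 28^2 / 6 = 25088 / 6 mm^3
sigma = M / Z = 6 * 98116 / 25088 = 588696 / 25088
= 23.465 MPa

23.465


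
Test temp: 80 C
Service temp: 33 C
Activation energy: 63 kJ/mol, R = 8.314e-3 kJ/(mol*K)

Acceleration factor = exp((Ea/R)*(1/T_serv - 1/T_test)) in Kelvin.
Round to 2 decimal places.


AF = exp((63/0.008314)*(1/306.15 - 1/353.15))
= 26.95

26.95


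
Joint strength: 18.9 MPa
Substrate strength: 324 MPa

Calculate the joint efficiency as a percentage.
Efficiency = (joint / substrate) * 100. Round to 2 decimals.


Efficiency = (18.9 / 324) * 100 = 5.83%

5.83


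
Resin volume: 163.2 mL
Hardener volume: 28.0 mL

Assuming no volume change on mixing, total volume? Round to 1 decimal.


V_total = 163.2 + 28.0 = 191.2 mL

191.2


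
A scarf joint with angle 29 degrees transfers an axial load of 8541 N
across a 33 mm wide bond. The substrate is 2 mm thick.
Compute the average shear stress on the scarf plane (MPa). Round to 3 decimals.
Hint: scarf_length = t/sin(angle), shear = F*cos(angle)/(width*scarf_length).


scarf_length = 2 / sin(29 deg) = 4.1253 mm
cos(29 deg) = 0.874620
shear stress = 8541 * 0.874620 / (33 * 4.1253)
= 54.873 MPa

54.873


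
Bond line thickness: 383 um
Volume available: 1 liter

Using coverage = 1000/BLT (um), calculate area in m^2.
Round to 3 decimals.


1 L = 1e6 mm^3, thickness = 383 um = 0.383 mm
Area = 1e6 / 0.383 mm^2 = (1e6 / 0.383) / 1e6 m^2 = 1000 / 383 m^2
= 2.611 m^2

2.611


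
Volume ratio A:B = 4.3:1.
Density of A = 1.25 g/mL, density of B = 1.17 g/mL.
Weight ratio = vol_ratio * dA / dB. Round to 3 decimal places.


Wt ratio = 4.3 * 1.25 / 1.17
= 4.594

4.594


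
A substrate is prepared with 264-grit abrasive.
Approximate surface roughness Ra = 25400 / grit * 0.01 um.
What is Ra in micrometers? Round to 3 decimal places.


Ra = 25400 / 264 * 0.01 = 0.962 um

0.962


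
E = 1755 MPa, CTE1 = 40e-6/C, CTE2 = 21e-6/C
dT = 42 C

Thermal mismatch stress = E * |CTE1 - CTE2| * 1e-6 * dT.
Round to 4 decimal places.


= 1755 * 19e-6 * 42
= 1.4005 MPa

1.4005


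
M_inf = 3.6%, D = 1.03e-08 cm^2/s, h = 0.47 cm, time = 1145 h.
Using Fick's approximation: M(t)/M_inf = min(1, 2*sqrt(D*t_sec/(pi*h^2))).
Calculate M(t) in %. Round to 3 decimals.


t = 4122000 s
ratio = min(1, 2*sqrt(1.03e-08*4122000/(pi*0.2209)))
= 0.494686
M(t) = 3.6 * 0.494686 = 1.781%

1.781


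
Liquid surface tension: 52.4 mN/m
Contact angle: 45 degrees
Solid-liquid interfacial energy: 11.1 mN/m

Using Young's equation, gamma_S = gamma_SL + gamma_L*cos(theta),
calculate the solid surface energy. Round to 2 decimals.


gamma_S = 11.1 + 52.4 * cos(45)
= 48.15 mN/m

48.15


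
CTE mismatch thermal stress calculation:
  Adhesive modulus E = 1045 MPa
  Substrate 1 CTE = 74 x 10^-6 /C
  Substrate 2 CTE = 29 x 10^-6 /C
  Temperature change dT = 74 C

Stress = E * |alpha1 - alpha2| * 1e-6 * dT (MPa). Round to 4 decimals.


delta_alpha = |74 - 29| = 45 x 10^-6/C
Stress = 1045 * 45e-6 * 74
= 3.4799 MPa

3.4799


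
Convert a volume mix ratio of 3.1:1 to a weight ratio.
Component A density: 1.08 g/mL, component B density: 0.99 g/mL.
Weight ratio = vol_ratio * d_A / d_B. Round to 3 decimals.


= 3.1 * 1.08 / 0.99 = 3.382

3.382


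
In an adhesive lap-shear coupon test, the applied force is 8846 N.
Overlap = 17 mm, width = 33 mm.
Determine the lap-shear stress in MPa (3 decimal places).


stress = F / (overlap * width)
= 8846 / (17 * 33)
= 15.768 MPa

15.768


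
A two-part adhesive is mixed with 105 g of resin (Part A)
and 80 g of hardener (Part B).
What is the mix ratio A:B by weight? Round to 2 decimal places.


Mix ratio = mass_A / mass_B
= 105 / 80
= 1.31

1.31


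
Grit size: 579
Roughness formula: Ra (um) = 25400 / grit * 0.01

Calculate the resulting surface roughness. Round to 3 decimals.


Ra = 25400 / 579 * 0.01
= 0.439 um

0.439


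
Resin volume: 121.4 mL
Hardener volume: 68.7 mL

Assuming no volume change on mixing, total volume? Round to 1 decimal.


V_total = 121.4 + 68.7 = 190.1 mL

190.1


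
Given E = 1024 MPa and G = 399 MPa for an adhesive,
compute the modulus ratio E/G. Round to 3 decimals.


E/G ratio = 1024 / 399 = 2.566

2.566


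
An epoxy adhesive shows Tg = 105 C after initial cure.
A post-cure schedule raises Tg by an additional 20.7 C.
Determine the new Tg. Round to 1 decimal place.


New Tg = 105 + 20.7
= 125.7 C

125.7


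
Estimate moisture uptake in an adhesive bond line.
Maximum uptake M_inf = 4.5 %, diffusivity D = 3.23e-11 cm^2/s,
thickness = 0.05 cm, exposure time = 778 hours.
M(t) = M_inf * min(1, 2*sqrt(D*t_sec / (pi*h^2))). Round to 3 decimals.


Convert time: 778 h = 2800800 s
ratio = min(1, 2*sqrt(3.23e-11*2800800/(pi*0.05^2)))
= 0.214648
M(t) = 4.5 * 0.214648 = 0.966%

0.966


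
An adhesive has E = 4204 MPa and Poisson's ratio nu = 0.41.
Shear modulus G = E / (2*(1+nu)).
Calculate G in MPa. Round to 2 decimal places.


G = 4204 / (2*(1+0.41))
= 4204 / 2.82
= 1490.78 MPa

1490.78


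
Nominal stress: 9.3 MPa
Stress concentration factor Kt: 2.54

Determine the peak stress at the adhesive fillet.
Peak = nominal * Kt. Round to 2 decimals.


Peak stress = 9.3 * 2.54
= 23.62 MPa

23.62


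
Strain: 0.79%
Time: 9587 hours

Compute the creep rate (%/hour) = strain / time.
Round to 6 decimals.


Creep rate = 0.79 / 9587
= 0.000082 %/h

0.000082


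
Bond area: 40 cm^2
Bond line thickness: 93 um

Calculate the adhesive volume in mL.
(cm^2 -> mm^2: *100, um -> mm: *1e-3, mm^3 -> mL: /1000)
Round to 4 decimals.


V = 40*100 * 93*1e-3 / 1000
= 0.3720 mL

0.3720


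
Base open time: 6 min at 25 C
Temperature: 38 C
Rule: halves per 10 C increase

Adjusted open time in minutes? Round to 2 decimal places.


Acceleration = 2^((38-25)/10) = 2.4623
Open time = 6 / 2.4623 = 2.44 min

2.44


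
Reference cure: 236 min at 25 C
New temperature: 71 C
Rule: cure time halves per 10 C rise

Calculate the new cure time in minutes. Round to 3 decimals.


factor = 2^((71-25)/10) = 24.2515
t_new = 236 / 24.2515 = 9.731 min

9.731


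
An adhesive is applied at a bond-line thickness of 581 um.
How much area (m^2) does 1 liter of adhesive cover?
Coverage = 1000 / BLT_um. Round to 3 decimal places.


Coverage = 1000 / 581 = 1.721 m^2

1.721


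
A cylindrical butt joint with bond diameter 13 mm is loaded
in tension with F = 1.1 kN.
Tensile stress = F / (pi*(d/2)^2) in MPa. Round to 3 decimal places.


Area = pi * (13/2)^2 = 132.7323 mm^2
Stress = 1.1*1000 / 132.7323
= 8.287 MPa

8.287


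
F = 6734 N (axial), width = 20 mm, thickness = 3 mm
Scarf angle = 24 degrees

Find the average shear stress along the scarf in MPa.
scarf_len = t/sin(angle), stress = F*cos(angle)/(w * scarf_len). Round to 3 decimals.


scarf_len = 3/sin(24 deg) = 7.3758
cos(24 deg) = 0.913545
stress = 6734*0.913545/(20*7.3758) = 41.703 MPa

41.703


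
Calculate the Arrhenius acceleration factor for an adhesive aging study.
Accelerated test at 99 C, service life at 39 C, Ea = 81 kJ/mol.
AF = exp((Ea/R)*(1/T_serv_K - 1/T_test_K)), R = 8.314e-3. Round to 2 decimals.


T_test = 372.15 K, T_serv = 312.15 K
Ea/R = 81 / 0.008314 = 9742.60
AF = exp(9742.60 * (1/312.15 - 1/372.15))
= 153.25

153.25


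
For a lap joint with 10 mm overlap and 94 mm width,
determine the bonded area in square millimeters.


Area = 10 * 94 = 940 mm^2

940


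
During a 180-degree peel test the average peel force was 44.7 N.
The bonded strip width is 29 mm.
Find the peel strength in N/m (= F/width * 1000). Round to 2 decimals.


Peel strength = F/width * 1000
= 44.7 / 29 * 1000
= 1541.38 N/m

1541.38


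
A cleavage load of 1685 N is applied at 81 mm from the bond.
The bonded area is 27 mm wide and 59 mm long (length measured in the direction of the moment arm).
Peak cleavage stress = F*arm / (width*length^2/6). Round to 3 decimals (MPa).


Moment = 1685 * 81 = 136485 N*mm
Section modulus = 27 * 3481 / 6 = 93987 / 6 mm^3
Stress = 136485 / (93987 / 6) = 818910 / 93987
= 8.713 MPa

8.713


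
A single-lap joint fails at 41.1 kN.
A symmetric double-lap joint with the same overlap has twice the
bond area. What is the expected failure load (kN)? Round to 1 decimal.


Double-lap load = 2 * 41.1 = 82.2 kN

82.2


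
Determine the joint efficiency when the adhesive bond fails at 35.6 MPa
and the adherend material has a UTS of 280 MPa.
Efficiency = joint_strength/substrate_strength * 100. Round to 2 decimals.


Joint efficiency = 35.6 / 280 * 100
= 12.71%

12.71


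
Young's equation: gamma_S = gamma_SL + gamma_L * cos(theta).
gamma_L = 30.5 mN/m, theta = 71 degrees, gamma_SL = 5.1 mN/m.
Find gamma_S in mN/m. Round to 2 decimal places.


cos(71 deg) = 0.325568
gamma_S = 5.1 + 30.5 * 0.325568
= 15.03 mN/m

15.03


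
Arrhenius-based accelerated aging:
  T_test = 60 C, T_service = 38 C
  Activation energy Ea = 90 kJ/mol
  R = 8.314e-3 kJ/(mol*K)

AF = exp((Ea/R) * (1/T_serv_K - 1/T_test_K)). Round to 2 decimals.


T_test_K = 333.15, T_serv_K = 311.15
AF = exp((90/8.314e-3) * (1/311.15 - 1/333.15))
= 9.95

9.95


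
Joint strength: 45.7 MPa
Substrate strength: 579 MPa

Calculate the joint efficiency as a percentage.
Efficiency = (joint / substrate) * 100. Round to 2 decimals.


Efficiency = (45.7 / 579) * 100 = 7.89%

7.89


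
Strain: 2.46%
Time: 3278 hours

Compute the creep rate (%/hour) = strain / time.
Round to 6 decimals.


Creep rate = 2.46 / 3278
= 0.000750 %/h

0.000750


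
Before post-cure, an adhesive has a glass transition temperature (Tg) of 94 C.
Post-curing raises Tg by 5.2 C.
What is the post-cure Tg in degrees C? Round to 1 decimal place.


Tg_post = Tg_base + delta_Tg
= 94 + 5.2
= 99.2 C

99.2


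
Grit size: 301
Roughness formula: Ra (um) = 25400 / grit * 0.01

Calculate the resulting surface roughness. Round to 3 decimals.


Ra = 25400 / 301 * 0.01
= 0.844 um

0.844


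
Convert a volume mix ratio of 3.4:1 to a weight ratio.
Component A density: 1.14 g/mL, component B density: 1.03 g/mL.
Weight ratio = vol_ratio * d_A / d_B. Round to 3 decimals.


= 3.4 * 1.14 / 1.03 = 3.763

3.763


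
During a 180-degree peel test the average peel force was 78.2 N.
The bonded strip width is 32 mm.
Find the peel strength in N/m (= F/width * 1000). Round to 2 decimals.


Peel strength = F/width * 1000
= 78.2 / 32 * 1000
= 2443.75 N/m

2443.75


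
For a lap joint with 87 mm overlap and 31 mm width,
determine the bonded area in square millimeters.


Area = 87 * 31 = 2697 mm^2

2697


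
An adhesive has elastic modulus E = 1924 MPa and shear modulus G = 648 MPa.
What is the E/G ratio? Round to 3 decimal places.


E/G = 1924 / 648 = 2.969

2.969


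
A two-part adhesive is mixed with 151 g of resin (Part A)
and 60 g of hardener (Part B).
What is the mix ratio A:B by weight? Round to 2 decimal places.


Mix ratio = mass_A / mass_B
= 151 / 60
= 2.52

2.52


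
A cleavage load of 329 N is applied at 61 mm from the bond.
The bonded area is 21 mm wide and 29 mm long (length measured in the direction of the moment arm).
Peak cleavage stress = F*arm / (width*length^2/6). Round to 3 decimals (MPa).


Moment = 329 * 61 = 20069 N*mm
Section modulus = 21 * 841 / 6 = 17661 / 6 mm^3
Stress = 20069 / (17661 / 6) = 120414 / 17661
= 6.818 MPa

6.818


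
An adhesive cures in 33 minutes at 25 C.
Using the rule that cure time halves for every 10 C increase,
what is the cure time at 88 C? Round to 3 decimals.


Factor = 2^((88 - 25) / 10) = 78.7932
Cure time = 33 / 78.7932
= 0.419 minutes

0.419


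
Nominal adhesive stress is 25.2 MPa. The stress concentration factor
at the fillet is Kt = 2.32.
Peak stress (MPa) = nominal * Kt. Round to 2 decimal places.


Peak = 25.2 * 2.32 = 58.46 MPa

58.46


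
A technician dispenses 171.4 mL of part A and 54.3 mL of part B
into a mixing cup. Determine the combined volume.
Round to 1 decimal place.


Combined volume = 171.4 + 54.3
= 225.7 mL

225.7


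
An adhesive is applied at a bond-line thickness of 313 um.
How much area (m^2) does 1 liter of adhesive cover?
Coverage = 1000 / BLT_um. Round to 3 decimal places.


Coverage = 1000 / 313 = 3.195 m^2

3.195


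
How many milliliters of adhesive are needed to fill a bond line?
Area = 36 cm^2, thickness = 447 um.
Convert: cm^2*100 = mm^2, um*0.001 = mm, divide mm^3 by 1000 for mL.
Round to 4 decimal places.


= (36 * 100) * (447 * 0.001) / 1000
= 1.6092 mL

1.6092


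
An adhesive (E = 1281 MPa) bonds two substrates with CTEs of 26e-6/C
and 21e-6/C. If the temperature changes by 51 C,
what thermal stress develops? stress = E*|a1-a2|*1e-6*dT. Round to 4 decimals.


Stress = 1281 * |26 - 21| * 1e-6 * 51
= 0.3267 MPa

0.3267


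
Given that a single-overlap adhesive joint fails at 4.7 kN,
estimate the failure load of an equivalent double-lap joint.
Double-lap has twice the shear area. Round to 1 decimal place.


Double-lap factor = 2
Expected load = 4.7 * 2 = 9.4 kN

9.4


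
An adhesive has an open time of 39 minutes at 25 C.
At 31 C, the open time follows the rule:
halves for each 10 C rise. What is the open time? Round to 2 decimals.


Factor = 2^((31-25)/10) = 1.5157
Open time = 39 / 1.5157 = 25.73 min

25.73


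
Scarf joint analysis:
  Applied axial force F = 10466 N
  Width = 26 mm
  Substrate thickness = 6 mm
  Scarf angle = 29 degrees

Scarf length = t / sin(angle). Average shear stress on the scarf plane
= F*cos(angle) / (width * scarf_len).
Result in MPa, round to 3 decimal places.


Scarf length = 6 / sin(29 deg) = 12.3760 mm
cos(29 deg) = 0.874620
Shear = 10466 * 0.874620 / (26 * 12.3760)
= 28.448 MPa

28.448


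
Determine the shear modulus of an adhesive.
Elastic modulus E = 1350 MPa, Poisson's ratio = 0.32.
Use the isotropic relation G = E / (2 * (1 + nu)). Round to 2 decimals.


G = 1350 / (2*(1+0.32)) = 1350 / 2.64
= 511.36 MPa

511.36


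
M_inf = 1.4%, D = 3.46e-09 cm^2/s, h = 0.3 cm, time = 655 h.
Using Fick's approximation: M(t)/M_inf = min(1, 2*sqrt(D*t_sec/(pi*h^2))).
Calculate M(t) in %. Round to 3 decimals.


t = 2358000 s
ratio = min(1, 2*sqrt(3.46e-09*2358000/(pi*0.0900)))
= 0.339738
M(t) = 1.4 * 0.339738 = 0.476%

0.476


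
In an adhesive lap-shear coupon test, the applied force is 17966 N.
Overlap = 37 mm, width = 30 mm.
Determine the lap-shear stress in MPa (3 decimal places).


stress = F / (overlap * width)
= 17966 / (37 * 30)
= 16.186 MPa

16.186


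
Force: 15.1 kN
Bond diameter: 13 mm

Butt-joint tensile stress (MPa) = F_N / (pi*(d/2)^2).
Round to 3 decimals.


F_N = 15.1 * 1000 = 15100.0 N
A = pi*(6.5)^2 = 132.7323 mm^2
stress = 15100.0 / 132.7323 = 113.763 MPa

113.763


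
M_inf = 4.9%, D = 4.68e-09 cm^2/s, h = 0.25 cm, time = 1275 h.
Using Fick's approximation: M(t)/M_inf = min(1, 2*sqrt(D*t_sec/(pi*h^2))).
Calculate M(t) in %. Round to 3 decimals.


t = 4590000 s
ratio = min(1, 2*sqrt(4.68e-09*4590000/(pi*0.0625)))
= 0.661522
M(t) = 4.9 * 0.661522 = 3.241%

3.241


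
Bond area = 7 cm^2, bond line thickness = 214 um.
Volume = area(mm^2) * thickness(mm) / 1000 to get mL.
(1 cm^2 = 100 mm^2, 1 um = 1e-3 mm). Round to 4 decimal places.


area_mm2 = 7 * 100 = 700
blt_mm = 214 * 1e-3 = 0.214
vol_mm3 = 700 * 0.214 = 149.8
vol_mL = 149.8 / 1000 = 0.1498 mL

0.1498


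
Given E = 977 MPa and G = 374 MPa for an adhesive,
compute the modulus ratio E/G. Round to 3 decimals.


E/G ratio = 977 / 374 = 2.612

2.612


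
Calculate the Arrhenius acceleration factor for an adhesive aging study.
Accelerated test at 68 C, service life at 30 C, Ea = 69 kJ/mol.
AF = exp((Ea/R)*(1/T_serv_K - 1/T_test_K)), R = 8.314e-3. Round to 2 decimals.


T_test = 341.15 K, T_serv = 303.15 K
Ea/R = 69 / 0.008314 = 8299.25
AF = exp(8299.25 * (1/303.15 - 1/341.15))
= 21.10

21.10


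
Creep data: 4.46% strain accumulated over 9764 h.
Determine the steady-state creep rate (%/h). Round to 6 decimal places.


Rate = 4.46 / 9764 = 0.000457 %/h

0.000457


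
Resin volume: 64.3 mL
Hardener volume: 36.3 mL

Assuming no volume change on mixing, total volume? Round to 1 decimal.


V_total = 64.3 + 36.3 = 100.6 mL

100.6


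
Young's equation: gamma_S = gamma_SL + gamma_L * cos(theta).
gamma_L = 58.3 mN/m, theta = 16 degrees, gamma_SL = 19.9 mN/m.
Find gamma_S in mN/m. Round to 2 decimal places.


cos(16 deg) = 0.961262
gamma_S = 19.9 + 58.3 * 0.961262
= 75.94 mN/m

75.94


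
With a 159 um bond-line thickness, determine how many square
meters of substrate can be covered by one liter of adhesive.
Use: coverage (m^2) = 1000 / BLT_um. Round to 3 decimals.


Coverage = 1000 / 159 = 6.289 m^2

6.289


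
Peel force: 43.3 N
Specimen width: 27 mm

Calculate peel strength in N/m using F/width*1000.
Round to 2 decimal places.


Peel strength = 43.3 / 27 * 1000 = 1603.70 N/m

1603.70


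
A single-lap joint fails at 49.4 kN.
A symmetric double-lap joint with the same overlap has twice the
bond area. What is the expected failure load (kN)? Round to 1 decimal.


Double-lap load = 2 * 49.4 = 98.8 kN

98.8


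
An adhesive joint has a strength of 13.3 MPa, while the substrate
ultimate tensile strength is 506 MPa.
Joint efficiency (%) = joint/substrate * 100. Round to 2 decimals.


Efficiency = 13.3 / 506 * 100
= 2.63%

2.63


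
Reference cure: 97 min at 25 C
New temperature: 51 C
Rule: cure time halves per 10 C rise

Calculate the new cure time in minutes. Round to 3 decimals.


factor = 2^((51-25)/10) = 6.0629
t_new = 97 / 6.0629 = 15.999 min

15.999


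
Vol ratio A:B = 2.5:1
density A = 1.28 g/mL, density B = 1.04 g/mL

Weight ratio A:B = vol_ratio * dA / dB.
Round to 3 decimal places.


Weight ratio = 2.5 * 1.28 / 1.04
= 3.077

3.077


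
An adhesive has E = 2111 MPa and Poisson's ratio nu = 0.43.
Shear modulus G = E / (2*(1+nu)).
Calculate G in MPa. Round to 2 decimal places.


G = 2111 / (2*(1+0.43))
= 2111 / 2.86
= 738.11 MPa

738.11


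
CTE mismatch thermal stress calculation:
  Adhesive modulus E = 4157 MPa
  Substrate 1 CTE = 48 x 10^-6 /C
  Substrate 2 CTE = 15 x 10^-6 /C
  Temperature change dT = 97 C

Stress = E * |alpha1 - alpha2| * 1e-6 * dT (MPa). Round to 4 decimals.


delta_alpha = |48 - 15| = 33 x 10^-6/C
Stress = 4157 * 33e-6 * 97
= 13.3066 MPa

13.3066


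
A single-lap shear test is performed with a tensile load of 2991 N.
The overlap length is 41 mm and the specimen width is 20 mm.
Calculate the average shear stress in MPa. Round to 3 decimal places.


Shear stress = F / (overlap * width)
= 2991 / (41 * 20)
= 2991 / 820
= 3.648 MPa

3.648


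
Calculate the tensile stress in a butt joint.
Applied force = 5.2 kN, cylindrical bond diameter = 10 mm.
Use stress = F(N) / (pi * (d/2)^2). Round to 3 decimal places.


A = pi * 5.0^2 = 78.5398 mm^2
sigma = 5200.0 / 78.5398 = 66.208 MPa

66.208


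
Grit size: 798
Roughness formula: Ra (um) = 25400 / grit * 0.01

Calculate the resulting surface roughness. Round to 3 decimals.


Ra = 25400 / 798 * 0.01
= 0.318 um

0.318


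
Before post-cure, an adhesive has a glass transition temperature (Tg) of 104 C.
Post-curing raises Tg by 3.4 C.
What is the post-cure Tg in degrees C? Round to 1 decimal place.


Tg_post = Tg_base + delta_Tg
= 104 + 3.4
= 107.4 C

107.4


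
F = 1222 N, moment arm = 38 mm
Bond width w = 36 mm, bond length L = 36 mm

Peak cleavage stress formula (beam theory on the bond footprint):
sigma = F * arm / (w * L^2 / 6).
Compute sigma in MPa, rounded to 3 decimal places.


sigma = (1222 * 38) / (36 * 1296 / 6)
= 46436 * 6 / 46656
= 278616 / 46656
= 5.972 MPa

5.972


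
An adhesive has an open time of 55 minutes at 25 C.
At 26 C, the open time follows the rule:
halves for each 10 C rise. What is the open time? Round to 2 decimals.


Factor = 2^((26-25)/10) = 1.0718
Open time = 55 / 1.0718 = 51.32 min

51.32


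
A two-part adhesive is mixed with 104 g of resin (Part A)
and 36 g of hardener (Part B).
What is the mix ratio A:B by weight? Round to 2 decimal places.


Mix ratio = mass_A / mass_B
= 104 / 36
= 2.89

2.89


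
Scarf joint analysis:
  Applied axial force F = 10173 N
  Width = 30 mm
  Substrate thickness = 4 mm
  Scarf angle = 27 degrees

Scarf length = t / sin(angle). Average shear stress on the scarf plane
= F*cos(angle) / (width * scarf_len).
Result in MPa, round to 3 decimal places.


Scarf length = 4 / sin(27 deg) = 8.8108 mm
cos(27 deg) = 0.891007
Shear = 10173 * 0.891007 / (30 * 8.8108)
= 34.292 MPa

34.292


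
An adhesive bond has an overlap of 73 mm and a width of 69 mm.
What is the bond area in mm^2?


Bond area = overlap * width
= 73 * 69
= 5037 mm^2

5037


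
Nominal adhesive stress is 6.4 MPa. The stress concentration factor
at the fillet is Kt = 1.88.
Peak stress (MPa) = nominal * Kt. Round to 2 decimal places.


Peak = 6.4 * 1.88 = 12.03 MPa

12.03


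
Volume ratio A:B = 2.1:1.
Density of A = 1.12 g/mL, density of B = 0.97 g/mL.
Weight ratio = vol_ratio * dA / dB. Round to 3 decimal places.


Wt ratio = 2.1 * 1.12 / 0.97
= 2.425

2.425


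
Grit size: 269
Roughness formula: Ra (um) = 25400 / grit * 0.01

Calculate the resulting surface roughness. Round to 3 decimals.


Ra = 25400 / 269 * 0.01
= 0.944 um

0.944


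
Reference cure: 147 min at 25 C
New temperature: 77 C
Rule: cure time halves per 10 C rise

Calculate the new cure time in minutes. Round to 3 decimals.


factor = 2^((77-25)/10) = 36.7583
t_new = 147 / 36.7583 = 3.999 min

3.999


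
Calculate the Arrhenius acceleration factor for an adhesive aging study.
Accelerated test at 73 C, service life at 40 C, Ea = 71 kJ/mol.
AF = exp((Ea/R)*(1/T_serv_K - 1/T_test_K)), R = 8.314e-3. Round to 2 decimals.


T_test = 346.15 K, T_serv = 313.15 K
Ea/R = 71 / 0.008314 = 8539.81
AF = exp(8539.81 * (1/313.15 - 1/346.15))
= 13.46

13.46


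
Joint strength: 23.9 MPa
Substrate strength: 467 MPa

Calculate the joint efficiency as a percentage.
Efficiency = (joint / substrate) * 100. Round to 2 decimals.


Efficiency = (23.9 / 467) * 100 = 5.12%

5.12


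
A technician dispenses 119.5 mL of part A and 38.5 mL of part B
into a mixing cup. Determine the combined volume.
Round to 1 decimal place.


Combined volume = 119.5 + 38.5
= 158.0 mL

158.0


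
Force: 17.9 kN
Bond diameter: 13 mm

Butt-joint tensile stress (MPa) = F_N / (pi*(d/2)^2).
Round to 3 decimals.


F_N = 17.9 * 1000 = 17900.0 N
A = pi*(6.5)^2 = 132.7323 mm^2
stress = 17900.0 / 132.7323 = 134.858 MPa

134.858


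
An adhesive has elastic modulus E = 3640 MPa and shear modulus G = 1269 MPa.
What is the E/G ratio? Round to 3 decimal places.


E/G = 3640 / 1269 = 2.868

2.868


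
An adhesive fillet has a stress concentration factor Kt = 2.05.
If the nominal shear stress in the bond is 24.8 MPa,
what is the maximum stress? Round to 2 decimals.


Max stress = 24.8 * 2.05 = 50.84 MPa

50.84


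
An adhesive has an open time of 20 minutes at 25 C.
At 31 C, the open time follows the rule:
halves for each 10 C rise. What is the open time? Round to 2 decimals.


Factor = 2^((31-25)/10) = 1.5157
Open time = 20 / 1.5157 = 13.20 min

13.20


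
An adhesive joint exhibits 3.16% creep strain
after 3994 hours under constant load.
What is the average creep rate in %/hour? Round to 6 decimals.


Creep rate = strain / time
= 3.16 / 3994
= 0.000791 %/h

0.000791


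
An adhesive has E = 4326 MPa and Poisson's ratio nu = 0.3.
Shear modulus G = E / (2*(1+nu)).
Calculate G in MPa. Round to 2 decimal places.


G = 4326 / (2*(1+0.3))
= 4326 / 2.60
= 1663.85 MPa

1663.85


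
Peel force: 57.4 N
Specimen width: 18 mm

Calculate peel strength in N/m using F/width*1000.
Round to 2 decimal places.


Peel strength = 57.4 / 18 * 1000 = 3188.89 N/m

3188.89


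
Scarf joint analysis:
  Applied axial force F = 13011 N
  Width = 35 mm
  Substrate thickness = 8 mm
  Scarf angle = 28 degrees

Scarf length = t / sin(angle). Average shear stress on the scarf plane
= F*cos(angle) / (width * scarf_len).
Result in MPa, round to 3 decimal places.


Scarf length = 8 / sin(28 deg) = 17.0404 mm
cos(28 deg) = 0.882948
Shear = 13011 * 0.882948 / (35 * 17.0404)
= 19.262 MPa

19.262


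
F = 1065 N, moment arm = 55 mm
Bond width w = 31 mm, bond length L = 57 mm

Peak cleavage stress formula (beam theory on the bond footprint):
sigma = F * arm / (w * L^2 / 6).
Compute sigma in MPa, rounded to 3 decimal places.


sigma = (1065 * 55) / (31 * 3249 / 6)
= 58575 * 6 / 100719
= 351450 / 100719
= 3.489 MPa

3.489


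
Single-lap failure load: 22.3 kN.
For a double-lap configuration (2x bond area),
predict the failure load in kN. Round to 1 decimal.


Failure load = 22.3 * 2 = 44.6 kN

44.6


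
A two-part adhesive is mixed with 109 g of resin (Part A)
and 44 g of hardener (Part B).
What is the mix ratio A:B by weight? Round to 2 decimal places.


Mix ratio = mass_A / mass_B
= 109 / 44
= 2.48

2.48


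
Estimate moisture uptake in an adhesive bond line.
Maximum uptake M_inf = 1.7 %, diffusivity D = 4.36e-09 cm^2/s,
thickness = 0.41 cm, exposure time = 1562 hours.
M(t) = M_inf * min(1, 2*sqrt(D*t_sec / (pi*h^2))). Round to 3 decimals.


Convert time: 1562 h = 5623200 s
ratio = min(1, 2*sqrt(4.36e-09*5623200/(pi*0.41^2)))
= 0.430929
M(t) = 1.7 * 0.430929 = 0.733%

0.733


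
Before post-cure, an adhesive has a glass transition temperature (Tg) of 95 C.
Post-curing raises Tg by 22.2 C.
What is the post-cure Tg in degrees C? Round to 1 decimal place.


Tg_post = Tg_base + delta_Tg
= 95 + 22.2
= 117.2 C

117.2


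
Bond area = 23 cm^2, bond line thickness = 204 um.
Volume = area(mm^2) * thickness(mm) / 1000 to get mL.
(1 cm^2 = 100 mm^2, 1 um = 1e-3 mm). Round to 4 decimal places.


area_mm2 = 23 * 100 = 2300
blt_mm = 204 * 1e-3 = 0.204
vol_mm3 = 2300 * 0.204 = 469.2
vol_mL = 469.2 / 1000 = 0.4692 mL

0.4692


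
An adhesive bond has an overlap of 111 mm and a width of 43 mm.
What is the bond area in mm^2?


Bond area = overlap * width
= 111 * 43
= 4773 mm^2

4773


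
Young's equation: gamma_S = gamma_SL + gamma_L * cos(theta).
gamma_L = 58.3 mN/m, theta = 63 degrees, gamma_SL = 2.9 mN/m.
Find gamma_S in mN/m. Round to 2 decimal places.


cos(63 deg) = 0.453990
gamma_S = 2.9 + 58.3 * 0.453990
= 29.37 mN/m

29.37


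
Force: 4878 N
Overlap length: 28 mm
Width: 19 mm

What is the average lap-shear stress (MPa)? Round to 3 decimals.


Average shear stress = F / (overlap * width)
= 4878 / (28 * 19)
= 9.169 MPa

9.169


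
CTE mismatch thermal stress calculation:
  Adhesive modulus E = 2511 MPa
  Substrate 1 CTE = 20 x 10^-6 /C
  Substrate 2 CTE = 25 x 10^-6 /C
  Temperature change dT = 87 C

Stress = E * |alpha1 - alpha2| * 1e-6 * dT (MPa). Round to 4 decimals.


delta_alpha = |20 - 25| = 5 x 10^-6/C
Stress = 2511 * 5e-6 * 87
= 1.0923 MPa

1.0923


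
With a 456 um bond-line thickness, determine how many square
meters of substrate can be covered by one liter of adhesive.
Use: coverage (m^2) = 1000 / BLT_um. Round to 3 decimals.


Coverage = 1000 / 456 = 2.193 m^2

2.193


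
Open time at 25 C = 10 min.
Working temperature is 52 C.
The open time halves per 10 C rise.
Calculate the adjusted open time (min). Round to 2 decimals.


factor = 2^((52 - 25) / 10) = 6.4980
ot = 10 / 6.4980 = 1.54 min

1.54


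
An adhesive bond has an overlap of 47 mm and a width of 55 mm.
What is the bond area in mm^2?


Bond area = overlap * width
= 47 * 55
= 2585 mm^2

2585


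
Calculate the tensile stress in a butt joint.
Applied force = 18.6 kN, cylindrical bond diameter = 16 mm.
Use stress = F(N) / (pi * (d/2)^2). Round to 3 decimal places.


A = pi * 8.0^2 = 201.0619 mm^2
sigma = 18600.0 / 201.0619 = 92.509 MPa

92.509


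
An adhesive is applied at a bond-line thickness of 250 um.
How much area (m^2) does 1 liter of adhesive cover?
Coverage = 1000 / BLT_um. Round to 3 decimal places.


Coverage = 1000 / 250 = 4.000 m^2

4.000


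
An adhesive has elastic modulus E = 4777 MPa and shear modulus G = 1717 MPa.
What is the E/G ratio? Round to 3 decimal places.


E/G = 4777 / 1717 = 2.782

2.782


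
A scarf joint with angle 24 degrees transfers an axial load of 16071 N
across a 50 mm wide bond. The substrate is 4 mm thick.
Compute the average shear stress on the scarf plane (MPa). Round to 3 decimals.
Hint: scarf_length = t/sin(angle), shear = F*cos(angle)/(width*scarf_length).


scarf_length = 4 / sin(24 deg) = 9.8344 mm
cos(24 deg) = 0.913545
shear stress = 16071 * 0.913545 / (50 * 9.8344)
= 29.858 MPa

29.858


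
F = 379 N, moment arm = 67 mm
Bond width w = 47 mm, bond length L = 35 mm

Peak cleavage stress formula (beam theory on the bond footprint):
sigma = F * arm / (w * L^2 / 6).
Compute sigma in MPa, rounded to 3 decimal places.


sigma = (379 * 67) / (47 * 1225 / 6)
= 25393 * 6 / 57575
= 152358 / 57575
= 2.646 MPa

2.646


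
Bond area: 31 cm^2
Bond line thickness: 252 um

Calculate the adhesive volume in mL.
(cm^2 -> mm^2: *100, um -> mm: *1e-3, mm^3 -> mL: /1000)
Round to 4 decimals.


V = 31*100 * 252*1e-3 / 1000
= 0.7812 mL

0.7812


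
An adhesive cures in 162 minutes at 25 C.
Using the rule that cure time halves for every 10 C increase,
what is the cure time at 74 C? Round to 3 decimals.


Factor = 2^((74 - 25) / 10) = 29.8571
Cure time = 162 / 29.8571
= 5.426 minutes

5.426


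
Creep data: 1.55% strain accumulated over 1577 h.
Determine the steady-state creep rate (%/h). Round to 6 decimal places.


Rate = 1.55 / 1577 = 0.000983 %/h

0.000983


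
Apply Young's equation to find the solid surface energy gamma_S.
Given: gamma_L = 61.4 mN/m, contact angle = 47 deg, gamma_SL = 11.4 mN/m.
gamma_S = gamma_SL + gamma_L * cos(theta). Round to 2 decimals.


theta_rad = 47 * pi/180 = 0.820305
gamma_S = 11.4 + 61.4 * cos(0.820305)
= 53.27 mN/m

53.27


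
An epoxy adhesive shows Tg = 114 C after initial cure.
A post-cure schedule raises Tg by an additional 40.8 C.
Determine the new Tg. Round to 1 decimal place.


New Tg = 114 + 40.8
= 154.8 C

154.8


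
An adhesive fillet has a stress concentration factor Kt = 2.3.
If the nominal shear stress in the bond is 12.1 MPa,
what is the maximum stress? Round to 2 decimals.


Max stress = 12.1 * 2.3 = 27.83 MPa

27.83


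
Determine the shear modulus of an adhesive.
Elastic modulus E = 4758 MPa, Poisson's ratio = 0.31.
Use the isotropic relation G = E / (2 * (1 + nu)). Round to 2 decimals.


G = 4758 / (2*(1+0.31)) = 4758 / 2.62
= 1816.03 MPa

1816.03


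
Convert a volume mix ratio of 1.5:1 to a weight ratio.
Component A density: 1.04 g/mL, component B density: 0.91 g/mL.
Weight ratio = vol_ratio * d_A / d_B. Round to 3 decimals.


= 1.5 * 1.04 / 0.91 = 1.714

1.714


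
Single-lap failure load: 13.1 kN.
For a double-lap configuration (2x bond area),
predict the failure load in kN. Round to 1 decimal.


Failure load = 13.1 * 2 = 26.2 kN

26.2


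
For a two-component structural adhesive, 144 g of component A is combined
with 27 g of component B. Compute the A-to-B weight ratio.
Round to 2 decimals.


Weight ratio A:B = 144 / 27
= 5.33

5.33


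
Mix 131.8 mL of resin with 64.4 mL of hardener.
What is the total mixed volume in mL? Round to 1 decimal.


Total = 131.8 + 64.4 = 196.2 mL

196.2
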